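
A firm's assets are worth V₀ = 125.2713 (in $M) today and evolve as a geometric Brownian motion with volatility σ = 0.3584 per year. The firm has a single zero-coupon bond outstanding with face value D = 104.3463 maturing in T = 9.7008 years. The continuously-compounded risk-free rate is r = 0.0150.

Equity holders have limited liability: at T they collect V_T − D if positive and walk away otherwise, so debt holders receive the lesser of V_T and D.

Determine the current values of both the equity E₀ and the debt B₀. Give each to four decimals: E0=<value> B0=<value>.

E0=64.8736 B0=60.3977

d₁ = [ln(V₀/D) + (r + σ²/2)T] / (σ√T)
   = [ln(125.2713/104.3463) + (0.0150 + 0.5·0.3584²)·9.7008] / (0.3584·√9.7008)
   = [0.182767 + 0.768549] / 1.116276 = 0.852222
d₂ = d₁ − σ√T = 0.852222 − 1.116276 = -0.264055
N(d₁) = 0.802955,  N(d₂) = 0.395869,  e^(−rT) = 0.864580
E₀ = V₀·N(d₁) − D·e^(−rT)·N(d₂)
   = 125.2713·0.802955 − 104.3463·0.864580·0.395869 = 64.873576
B₀ = V₀ − E₀ = 125.2713 − 64.873576 = 60.397724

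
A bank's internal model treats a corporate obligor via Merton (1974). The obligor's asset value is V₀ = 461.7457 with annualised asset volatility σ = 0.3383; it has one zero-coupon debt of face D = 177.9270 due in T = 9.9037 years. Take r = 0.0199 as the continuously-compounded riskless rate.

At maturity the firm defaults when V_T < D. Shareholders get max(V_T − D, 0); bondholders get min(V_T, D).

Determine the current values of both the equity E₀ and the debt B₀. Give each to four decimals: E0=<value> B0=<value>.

d₁ = [ln(V₀/D) + (r + σ²/2)T] / (σ√T)
   = [ln(461.7457/177.9270) + (0.0199 + 0.5·0.3383²)·9.9037] / (0.3383·√9.9037)
   = [0.953641 + 0.763807] / 1.064635 = 1.613181
d₂ = d₁ − σ√T = 1.613181 − 1.064635 = 0.548546
N(d₁) = 0.946647,  N(d₂) = 0.708341,  e^(−rT) = 0.821122
E₀ = V₀·N(d₁) − D·e^(−rT)·N(d₂)
   = 461.7457·0.946647 − 177.9270·0.821122·0.708341 = 333.621844
B₀ = V₀ − E₀ = 461.7457 − 333.621844 = 128.123856

E0=333.6218 B0=128.1239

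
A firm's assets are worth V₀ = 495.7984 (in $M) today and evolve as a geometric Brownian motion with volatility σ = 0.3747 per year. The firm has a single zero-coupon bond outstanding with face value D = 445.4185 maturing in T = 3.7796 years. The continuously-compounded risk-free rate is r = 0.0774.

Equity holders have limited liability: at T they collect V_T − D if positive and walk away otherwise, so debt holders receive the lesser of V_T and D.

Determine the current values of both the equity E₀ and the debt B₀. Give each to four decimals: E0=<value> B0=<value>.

E0=215.6879 B0=280.1105

d₁ = [ln(V₀/D) + (r + σ²/2)T] / (σ√T)
   = [ln(495.7984/445.4185) + (0.0774 + 0.5·0.3747²)·3.7796] / (0.3747·√3.7796)
   = [0.107155 + 0.557869] / 0.728462 = 0.912916
d₂ = d₁ − σ√T = 0.912916 − 0.728462 = 0.184455
N(d₁) = 0.819357,  N(d₂) = 0.573172,  e^(−rT) = 0.746365
E₀ = V₀·N(d₁) − D·e^(−rT)·N(d₂)
   = 495.7984·0.819357 − 445.4185·0.746365·0.573172 = 215.687925
B₀ = V₀ − E₀ = 495.7984 − 215.687925 = 280.110475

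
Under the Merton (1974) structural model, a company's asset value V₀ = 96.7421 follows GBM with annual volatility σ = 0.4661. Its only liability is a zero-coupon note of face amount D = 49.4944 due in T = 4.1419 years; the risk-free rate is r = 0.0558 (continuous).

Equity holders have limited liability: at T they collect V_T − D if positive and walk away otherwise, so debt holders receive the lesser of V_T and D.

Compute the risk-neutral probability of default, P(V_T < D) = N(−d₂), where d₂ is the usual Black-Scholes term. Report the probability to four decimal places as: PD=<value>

PD=0.3171

d₁ = [ln(V₀/D) + (r + σ²/2)T] / (σ√T)
   = [ln(96.7421/49.4944) + (0.0558 + 0.5·0.4661²)·4.1419] / (0.4661·√4.1419)
   = [0.670189 + 0.681030] / 0.948591 = 1.424449
d₂ = d₁ − σ√T = 1.424449 − 0.948591 = 0.475858
risk-neutral PD = N(−d₂) = N(-0.475858) = 0.317088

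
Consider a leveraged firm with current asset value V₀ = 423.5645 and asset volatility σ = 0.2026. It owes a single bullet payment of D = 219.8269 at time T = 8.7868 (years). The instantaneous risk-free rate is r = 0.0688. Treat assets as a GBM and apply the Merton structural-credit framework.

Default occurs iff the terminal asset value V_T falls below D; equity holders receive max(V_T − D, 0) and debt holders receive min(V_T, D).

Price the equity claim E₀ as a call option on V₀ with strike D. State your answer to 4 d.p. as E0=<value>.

E0=304.3147

d₁ = [ln(V₀/D) + (r + σ²/2)T] / (σ√T)
   = [ln(423.5645/219.8269) + (0.0688 + 0.5·0.2026²)·8.7868] / (0.2026·√8.7868)
   = [0.655865 + 0.784867] / 0.600558 = 2.398990
d₂ = d₁ − σ√T = 2.398990 − 0.600558 = 1.798432
N(d₁) = 0.991780,  N(d₂) = 0.963946,  e^(−rT) = 0.546330
E₀ = V₀·N(d₁) − D·e^(−rT)·N(d₂)
   = 423.5645·0.991780 − 219.8269·0.546330·0.963946 = 304.314711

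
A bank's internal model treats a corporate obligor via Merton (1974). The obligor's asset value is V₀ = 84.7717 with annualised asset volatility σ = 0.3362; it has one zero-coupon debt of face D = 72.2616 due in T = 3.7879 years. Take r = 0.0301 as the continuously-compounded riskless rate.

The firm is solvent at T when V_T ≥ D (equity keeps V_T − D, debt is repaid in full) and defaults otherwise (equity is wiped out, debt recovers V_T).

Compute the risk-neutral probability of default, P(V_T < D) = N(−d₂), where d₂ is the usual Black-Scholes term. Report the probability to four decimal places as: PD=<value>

d₁ = [ln(V₀/D) + (r + σ²/2)T] / (σ√T)
   = [ln(84.7717/72.2616) + (0.0301 + 0.5·0.3362²)·3.7879] / (0.3362·√3.7879)
   = [0.159669 + 0.328090] / 0.654330 = 0.745432
d₂ = d₁ − σ√T = 0.745432 − 0.654330 = 0.091102
risk-neutral PD = N(−d₂) = N(-0.091102) = 0.463706

PD=0.4637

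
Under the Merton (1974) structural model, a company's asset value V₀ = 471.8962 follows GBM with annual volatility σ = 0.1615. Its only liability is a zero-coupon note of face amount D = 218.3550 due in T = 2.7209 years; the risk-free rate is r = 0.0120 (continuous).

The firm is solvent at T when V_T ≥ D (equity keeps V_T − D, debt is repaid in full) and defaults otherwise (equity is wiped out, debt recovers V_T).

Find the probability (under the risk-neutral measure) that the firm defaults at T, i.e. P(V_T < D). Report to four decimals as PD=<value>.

PD=0.0020

d₁ = [ln(V₀/D) + (r + σ²/2)T] / (σ√T)
   = [ln(471.8962/218.3550) + (0.0120 + 0.5·0.1615²)·2.7209] / (0.1615·√2.7209)
   = [0.770637 + 0.068134] / 0.266397 = 3.148580
d₂ = d₁ − σ√T = 3.148580 − 0.266397 = 2.882183
risk-neutral PD = N(−d₂) = N(-2.882183) = 0.001975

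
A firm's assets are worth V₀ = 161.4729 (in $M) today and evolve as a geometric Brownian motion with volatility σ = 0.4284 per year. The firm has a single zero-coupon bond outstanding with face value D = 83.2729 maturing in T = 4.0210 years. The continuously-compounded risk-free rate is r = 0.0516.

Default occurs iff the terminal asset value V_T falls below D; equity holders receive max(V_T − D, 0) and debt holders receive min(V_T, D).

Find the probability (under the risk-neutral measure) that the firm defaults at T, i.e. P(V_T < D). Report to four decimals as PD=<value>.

PD=0.2800

d₁ = [ln(V₀/D) + (r + σ²/2)T] / (σ√T)
   = [ln(161.4729/83.2729) + (0.0516 + 0.5·0.4284²)·4.0210] / (0.4284·√4.0210)
   = [0.662214 + 0.576464] / 0.859046 = 1.441922
d₂ = d₁ − σ√T = 1.441922 − 0.859046 = 0.582876
risk-neutral PD = N(−d₂) = N(-0.582876) = 0.279988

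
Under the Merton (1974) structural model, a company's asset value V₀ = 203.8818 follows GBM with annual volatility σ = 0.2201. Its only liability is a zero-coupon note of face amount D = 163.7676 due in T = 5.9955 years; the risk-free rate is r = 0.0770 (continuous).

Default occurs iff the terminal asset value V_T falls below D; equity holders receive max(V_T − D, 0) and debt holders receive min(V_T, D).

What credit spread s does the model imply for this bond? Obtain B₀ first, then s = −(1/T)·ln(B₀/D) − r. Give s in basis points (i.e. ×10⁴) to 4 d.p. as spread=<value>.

spread=61.7802

d₁ = [ln(V₀/D) + (r + σ²/2)T] / (σ√T)
   = [ln(203.8818/163.7676) + (0.0770 + 0.5·0.2201²)·5.9955] / (0.2201·√5.9955)
   = [0.219092 + 0.606877] / 0.538930 = 1.532607
d₂ = d₁ − σ√T = 1.532607 − 0.538930 = 0.993676
N(d₁) = 0.937314,  N(d₂) = 0.839810,  e^(−rT) = 0.630241
E₀ = V₀·N(d₁) − D·e^(−rT)·N(d₂)
   = 203.8818·0.937314 − 163.7676·0.630241·0.839810 = 104.421899
B₀ = V₀ − E₀ = 203.8818 − 104.421899 = 99.459901
spread = −(1/T)·ln(B₀/D) − r = −(1/5.9955)·ln(99.459901/163.7676) − 0.0770 = 0.00617802
in basis points: 0.00617802 × 10⁴ = 61.7802 bp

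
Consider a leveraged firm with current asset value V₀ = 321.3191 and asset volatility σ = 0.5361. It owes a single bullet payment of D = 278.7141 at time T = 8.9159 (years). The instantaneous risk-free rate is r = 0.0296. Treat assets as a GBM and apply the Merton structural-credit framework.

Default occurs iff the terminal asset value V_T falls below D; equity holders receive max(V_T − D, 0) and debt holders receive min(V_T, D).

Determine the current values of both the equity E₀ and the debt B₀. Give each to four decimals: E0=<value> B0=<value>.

d₁ = [ln(V₀/D) + (r + σ²/2)T] / (σ√T)
   = [ln(321.3191/278.7141) + (0.0296 + 0.5·0.5361²)·8.9159] / (0.5361·√8.9159)
   = [0.142248 + 1.545140] / 1.600768 = 1.054111
d₂ = d₁ − σ√T = 1.054111 − 1.600768 = -0.546657
N(d₁) = 0.854084,  N(d₂) = 0.292307,  e^(−rT) = 0.768042
E₀ = V₀·N(d₁) − D·e^(−rT)·N(d₂)
   = 321.3191·0.854084 − 278.7141·0.768042·0.292307 = 211.860986
B₀ = V₀ − E₀ = 321.3191 − 211.860986 = 109.458114

E0=211.8610 B0=109.4581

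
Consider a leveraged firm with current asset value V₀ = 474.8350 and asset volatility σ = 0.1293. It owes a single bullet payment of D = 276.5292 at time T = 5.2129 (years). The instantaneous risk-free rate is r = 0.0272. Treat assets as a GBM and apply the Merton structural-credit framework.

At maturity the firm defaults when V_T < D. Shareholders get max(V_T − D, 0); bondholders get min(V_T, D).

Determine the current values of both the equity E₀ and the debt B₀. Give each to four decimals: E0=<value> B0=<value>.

d₁ = [ln(V₀/D) + (r + σ²/2)T] / (σ√T)
   = [ln(474.8350/276.5292) + (0.0272 + 0.5·0.1293²)·5.2129] / (0.1293·√5.2129)
   = [0.540651 + 0.185367] / 0.295215 = 2.459286
d₂ = d₁ − σ√T = 2.459286 − 0.295215 = 2.164071
N(d₁) = 0.993039,  N(d₂) = 0.984771,  e^(−rT) = 0.867803
E₀ = V₀·N(d₁) − D·e^(−rT)·N(d₂)
   = 474.8350·0.993039 − 276.5292·0.867803·0.984771 = 235.211687
B₀ = V₀ − E₀ = 474.8350 − 235.211687 = 239.623313

E0=235.2117 B0=239.6233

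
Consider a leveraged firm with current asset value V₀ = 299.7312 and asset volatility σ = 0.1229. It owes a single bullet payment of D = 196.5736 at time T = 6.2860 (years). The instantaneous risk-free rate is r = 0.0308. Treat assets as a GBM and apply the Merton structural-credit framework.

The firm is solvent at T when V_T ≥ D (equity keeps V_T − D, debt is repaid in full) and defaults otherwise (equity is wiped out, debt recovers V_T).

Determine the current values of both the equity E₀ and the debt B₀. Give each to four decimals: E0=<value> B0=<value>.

d₁ = [ln(V₀/D) + (r + σ²/2)T] / (σ√T)
   = [ln(299.7312/196.5736) + (0.0308 + 0.5·0.1229²)·6.2860] / (0.1229·√6.2860)
   = [0.421849 + 0.241082] / 0.308134 = 2.151440
d₂ = d₁ − σ√T = 2.151440 − 0.308134 = 1.843307
N(d₁) = 0.984279,  N(d₂) = 0.967358,  e^(−rT) = 0.823980
E₀ = V₀·N(d₁) − D·e^(−rT)·N(d₂)
   = 299.7312·0.984279 − 196.5736·0.823980·0.967358 = 138.333590
B₀ = V₀ − E₀ = 299.7312 − 138.333590 = 161.397610

E0=138.3336 B0=161.3976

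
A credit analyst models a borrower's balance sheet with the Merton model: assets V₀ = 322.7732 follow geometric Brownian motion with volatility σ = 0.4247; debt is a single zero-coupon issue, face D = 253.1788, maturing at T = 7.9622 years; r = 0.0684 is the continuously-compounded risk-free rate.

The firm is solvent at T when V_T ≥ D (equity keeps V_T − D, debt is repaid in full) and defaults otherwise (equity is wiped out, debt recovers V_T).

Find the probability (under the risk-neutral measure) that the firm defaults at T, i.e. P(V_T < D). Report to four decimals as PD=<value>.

PD=0.4769

d₁ = [ln(V₀/D) + (r + σ²/2)T] / (σ√T)
   = [ln(322.7732/253.1788) + (0.0684 + 0.5·0.4247²)·7.9622] / (0.4247·√7.9622)
   = [0.242854 + 1.262686] / 1.198392 = 1.256300
d₂ = d₁ − σ√T = 1.256300 − 1.198392 = 0.057908
risk-neutral PD = N(−d₂) = N(-0.057908) = 0.476911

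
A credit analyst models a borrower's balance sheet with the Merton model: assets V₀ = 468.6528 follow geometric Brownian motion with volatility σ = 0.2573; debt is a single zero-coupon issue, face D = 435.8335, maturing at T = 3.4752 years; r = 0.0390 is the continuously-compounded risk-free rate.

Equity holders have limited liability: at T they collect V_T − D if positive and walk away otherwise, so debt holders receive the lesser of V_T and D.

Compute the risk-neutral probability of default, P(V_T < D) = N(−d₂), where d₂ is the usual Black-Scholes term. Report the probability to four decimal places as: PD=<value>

PD=0.4230

d₁ = [ln(V₀/D) + (r + σ²/2)T] / (σ√T)
   = [ln(468.6528/435.8335) + (0.0390 + 0.5·0.2573²)·3.4752] / (0.2573·√3.4752)
   = [0.072602 + 0.250568] / 0.479656 = 0.673753
d₂ = d₁ − σ√T = 0.673753 − 0.479656 = 0.194097
risk-neutral PD = N(−d₂) = N(-0.194097) = 0.423050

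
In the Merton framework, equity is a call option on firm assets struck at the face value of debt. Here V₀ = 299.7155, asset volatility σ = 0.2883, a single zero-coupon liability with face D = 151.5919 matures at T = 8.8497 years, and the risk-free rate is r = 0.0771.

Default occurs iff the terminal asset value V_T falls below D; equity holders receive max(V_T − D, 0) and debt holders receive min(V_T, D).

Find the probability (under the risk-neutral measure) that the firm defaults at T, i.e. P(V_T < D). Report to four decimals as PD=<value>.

PD=0.1227

d₁ = [ln(V₀/D) + (r + σ²/2)T] / (σ√T)
   = [ln(299.7155/151.5919) + (0.0771 + 0.5·0.2883²)·8.8497] / (0.2883·√8.8497)
   = [0.681642 + 1.050092] / 0.857648 = 2.019166
d₂ = d₁ − σ√T = 2.019166 − 0.857648 = 1.161519
risk-neutral PD = N(−d₂) = N(-1.161519) = 0.122716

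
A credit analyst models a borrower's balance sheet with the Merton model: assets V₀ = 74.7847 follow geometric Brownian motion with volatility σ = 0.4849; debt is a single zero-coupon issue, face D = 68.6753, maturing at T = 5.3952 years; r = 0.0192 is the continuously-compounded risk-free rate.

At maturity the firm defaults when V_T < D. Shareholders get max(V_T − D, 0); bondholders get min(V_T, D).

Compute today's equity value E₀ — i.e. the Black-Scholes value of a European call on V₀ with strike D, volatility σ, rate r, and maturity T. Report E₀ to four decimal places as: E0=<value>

E0=35.9630

d₁ = [ln(V₀/D) + (r + σ²/2)T] / (σ√T)
   = [ln(74.7847/68.6753) + (0.0192 + 0.5·0.4849²)·5.3952] / (0.4849·√5.3952)
   = [0.085224 + 0.737869] / 1.126305 = 0.730790
d₂ = d₁ − σ√T = 0.730790 − 1.126305 = -0.395514
N(d₁) = 0.767546,  N(d₂) = 0.346232,  e^(−rT) = 0.901597
E₀ = V₀·N(d₁) − D·e^(−rT)·N(d₂)
   = 74.7847·0.767546 − 68.6753·0.901597·0.346232 = 35.962954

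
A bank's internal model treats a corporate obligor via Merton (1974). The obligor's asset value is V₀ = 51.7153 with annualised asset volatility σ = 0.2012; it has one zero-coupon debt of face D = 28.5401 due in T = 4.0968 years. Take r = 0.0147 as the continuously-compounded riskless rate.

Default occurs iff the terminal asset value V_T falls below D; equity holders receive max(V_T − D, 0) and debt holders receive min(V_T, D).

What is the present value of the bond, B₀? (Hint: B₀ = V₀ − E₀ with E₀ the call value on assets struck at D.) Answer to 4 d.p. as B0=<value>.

d₁ = [ln(V₀/D) + (r + σ²/2)T] / (σ√T)
   = [ln(51.7153/28.5401) + (0.0147 + 0.5·0.2012²)·4.0968] / (0.2012·√4.0968)
   = [0.594444 + 0.143145] / 0.407240 = 1.811190
d₂ = d₁ − σ√T = 1.811190 − 0.407240 = 1.403950
N(d₁) = 0.964944,  N(d₂) = 0.919833,  e^(−rT) = 0.941555
E₀ = V₀·N(d₁) − D·e^(−rT)·N(d₂)
   = 51.7153·0.964944 − 28.5401·0.941555·0.919833 = 25.184570
B₀ = V₀ − E₀ = 51.7153 − 25.184570 = 26.530730

B0=26.5307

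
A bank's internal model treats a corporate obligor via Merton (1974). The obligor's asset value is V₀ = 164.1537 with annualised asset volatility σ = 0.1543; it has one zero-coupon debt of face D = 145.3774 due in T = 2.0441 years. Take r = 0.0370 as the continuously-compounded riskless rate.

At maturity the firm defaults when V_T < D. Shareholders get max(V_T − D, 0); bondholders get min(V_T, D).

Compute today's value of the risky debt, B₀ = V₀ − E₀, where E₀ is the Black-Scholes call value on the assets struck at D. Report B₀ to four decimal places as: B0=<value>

d₁ = [ln(V₀/D) + (r + σ²/2)T] / (σ√T)
   = [ln(164.1537/145.3774) + (0.0370 + 0.5·0.1543²)·2.0441] / (0.1543·√2.0441)
   = [0.121470 + 0.099965] / 0.220606 = 1.003760
d₂ = d₁ − σ√T = 1.003760 − 0.220606 = 0.783154
N(d₁) = 0.842253,  N(d₂) = 0.783232,  e^(−rT) = 0.927158
E₀ = V₀·N(d₁) − D·e^(−rT)·N(d₂)
   = 164.1537·0.842253 − 145.3774·0.927158·0.783232 = 32.688871
B₀ = V₀ − E₀ = 164.1537 − 32.688871 = 131.464829

B0=131.4648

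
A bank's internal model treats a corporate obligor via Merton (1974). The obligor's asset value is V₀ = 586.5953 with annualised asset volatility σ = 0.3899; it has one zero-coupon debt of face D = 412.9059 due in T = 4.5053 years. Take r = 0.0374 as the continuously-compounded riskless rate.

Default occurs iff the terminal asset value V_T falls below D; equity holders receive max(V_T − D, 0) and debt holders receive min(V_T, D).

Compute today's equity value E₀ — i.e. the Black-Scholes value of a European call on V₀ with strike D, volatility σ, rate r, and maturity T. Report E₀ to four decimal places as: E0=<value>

d₁ = [ln(V₀/D) + (r + σ²/2)T] / (σ√T)
   = [ln(586.5953/412.9059) + (0.0374 + 0.5·0.3899²)·4.5053] / (0.3899·√4.5053)
   = [0.351115 + 0.510951] / 0.827590 = 1.041659
d₂ = d₁ − σ√T = 1.041659 − 0.827590 = 0.214069
N(d₁) = 0.851215,  N(d₂) = 0.584753,  e^(−rT) = 0.844933
E₀ = V₀·N(d₁) − D·e^(−rT)·N(d₂)
   = 586.5953·0.851215 − 412.9059·0.844933·0.584753 = 295.311312

E0=295.3113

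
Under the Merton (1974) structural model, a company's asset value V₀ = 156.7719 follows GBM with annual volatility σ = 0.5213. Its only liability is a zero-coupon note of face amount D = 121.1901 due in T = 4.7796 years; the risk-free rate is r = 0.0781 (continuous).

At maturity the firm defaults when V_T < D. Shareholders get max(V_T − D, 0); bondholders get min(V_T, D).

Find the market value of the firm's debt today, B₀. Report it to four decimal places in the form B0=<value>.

d₁ = [ln(V₀/D) + (r + σ²/2)T] / (σ√T)
   = [ln(156.7719/121.1901) + (0.0781 + 0.5·0.5213²)·4.7796] / (0.5213·√4.7796)
   = [0.257431 + 1.022724] / 1.139682 = 1.123257
d₂ = d₁ − σ√T = 1.123257 − 1.139682 = -0.016425
N(d₁) = 0.869336,  N(d₂) = 0.493448,  e^(−rT) = 0.688468
E₀ = V₀·N(d₁) − D·e^(−rT)·N(d₂)
   = 156.7719·0.869336 − 121.1901·0.688468·0.493448 = 95.116369
B₀ = V₀ − E₀ = 156.7719 − 95.116369 = 61.655531

B0=61.6555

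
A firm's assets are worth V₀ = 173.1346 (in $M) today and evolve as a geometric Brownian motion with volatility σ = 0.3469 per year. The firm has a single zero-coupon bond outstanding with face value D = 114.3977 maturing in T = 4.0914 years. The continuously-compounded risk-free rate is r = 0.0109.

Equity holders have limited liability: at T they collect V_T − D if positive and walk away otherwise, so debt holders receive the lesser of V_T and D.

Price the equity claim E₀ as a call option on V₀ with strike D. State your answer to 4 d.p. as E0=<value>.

E0=78.1319

d₁ = [ln(V₀/D) + (r + σ²/2)T] / (σ√T)
   = [ln(173.1346/114.3977) + (0.0109 + 0.5·0.3469²)·4.0914] / (0.3469·√4.0914)
   = [0.414388 + 0.290775] / 0.701682 = 1.004962
d₂ = d₁ − σ√T = 1.004962 − 0.701682 = 0.303280
N(d₁) = 0.842542,  N(d₂) = 0.619162,  e^(−rT) = 0.956384
E₀ = V₀·N(d₁) − D·e^(−rT)·N(d₂)
   = 173.1346·0.842542 − 114.3977·0.956384·0.619162 = 78.131945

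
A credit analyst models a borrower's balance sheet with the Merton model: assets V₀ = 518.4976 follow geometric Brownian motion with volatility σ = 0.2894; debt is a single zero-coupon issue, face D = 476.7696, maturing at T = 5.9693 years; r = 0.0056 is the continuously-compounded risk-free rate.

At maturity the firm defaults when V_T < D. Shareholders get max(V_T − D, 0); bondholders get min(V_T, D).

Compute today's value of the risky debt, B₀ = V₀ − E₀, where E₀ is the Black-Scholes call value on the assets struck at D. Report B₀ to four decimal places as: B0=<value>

d₁ = [ln(V₀/D) + (r + σ²/2)T] / (σ√T)
   = [ln(518.4976/476.7696) + (0.0056 + 0.5·0.2894²)·5.9693] / (0.2894·√5.9693)
   = [0.083902 + 0.283400] / 0.707066 = 0.519473
d₂ = d₁ − σ√T = 0.519473 − 0.707066 = -0.187594
N(d₁) = 0.698284,  N(d₂) = 0.425598,  e^(−rT) = 0.967124
E₀ = V₀·N(d₁) − D·e^(−rT)·N(d₂)
   = 518.4976·0.698284 − 476.7696·0.967124·0.425598 = 165.817659
B₀ = V₀ − E₀ = 518.4976 − 165.817659 = 352.679941

B0=352.6799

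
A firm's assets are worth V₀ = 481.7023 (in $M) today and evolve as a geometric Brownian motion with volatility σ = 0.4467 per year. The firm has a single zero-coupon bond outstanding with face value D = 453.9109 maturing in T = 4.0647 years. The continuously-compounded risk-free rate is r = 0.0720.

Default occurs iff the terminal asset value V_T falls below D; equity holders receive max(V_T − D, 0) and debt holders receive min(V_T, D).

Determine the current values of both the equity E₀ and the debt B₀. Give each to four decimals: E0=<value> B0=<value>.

d₁ = [ln(V₀/D) + (r + σ²/2)T] / (σ√T)
   = [ln(481.7023/453.9109) + (0.0720 + 0.5·0.4467²)·4.0647] / (0.4467·√4.0647)
   = [0.059425 + 0.698195] / 0.900596 = 0.841243
d₂ = d₁ − σ√T = 0.841243 − 0.900596 = -0.059353
N(d₁) = 0.799894,  N(d₂) = 0.476335,  e^(−rT) = 0.746277
E₀ = V₀·N(d₁) − D·e^(−rT)·N(d₂)
   = 481.7023·0.799894 − 453.9109·0.746277·0.476335 = 223.955437
B₀ = V₀ − E₀ = 481.7023 − 223.955437 = 257.746863

E0=223.9554 B0=257.7469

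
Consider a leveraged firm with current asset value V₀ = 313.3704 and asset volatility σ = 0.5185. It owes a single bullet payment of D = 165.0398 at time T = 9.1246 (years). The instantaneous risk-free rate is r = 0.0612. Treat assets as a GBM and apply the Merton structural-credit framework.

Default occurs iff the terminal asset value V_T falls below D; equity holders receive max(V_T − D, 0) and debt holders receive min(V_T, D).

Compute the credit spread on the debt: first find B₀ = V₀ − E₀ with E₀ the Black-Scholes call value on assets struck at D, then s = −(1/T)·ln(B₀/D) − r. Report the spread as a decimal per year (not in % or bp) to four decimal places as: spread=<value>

d₁ = [ln(V₀/D) + (r + σ²/2)T] / (σ√T)
   = [ln(313.3704/165.0398) + (0.0612 + 0.5·0.5185²)·9.1246] / (0.5185·√9.1246)
   = [0.641199 + 1.784965] / 1.566231 = 1.549046
d₂ = d₁ − σ√T = 1.549046 − 1.566231 = -0.017184
N(d₁) = 0.939315,  N(d₂) = 0.493145,  e^(−rT) = 0.572109
E₀ = V₀·N(d₁) − D·e^(−rT)·N(d₂)
   = 313.3704·0.939315 − 165.0398·0.572109·0.493145 = 247.790307
B₀ = V₀ − E₀ = 313.3704 − 247.790307 = 65.580093
spread = −(1/T)·ln(B₀/D) − r = −(1/9.1246)·ln(65.580093/165.0398) − 0.0612 = 0.03994575

spread=0.0399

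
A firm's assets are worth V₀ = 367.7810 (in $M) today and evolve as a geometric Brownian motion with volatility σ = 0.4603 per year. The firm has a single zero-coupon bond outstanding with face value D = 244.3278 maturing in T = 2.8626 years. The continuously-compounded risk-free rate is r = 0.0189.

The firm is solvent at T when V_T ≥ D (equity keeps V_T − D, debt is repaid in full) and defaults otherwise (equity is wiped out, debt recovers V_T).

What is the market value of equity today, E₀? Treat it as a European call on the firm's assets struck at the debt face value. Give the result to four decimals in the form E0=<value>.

d₁ = [ln(V₀/D) + (r + σ²/2)T] / (σ√T)
   = [ln(367.7810/244.3278) + (0.0189 + 0.5·0.4603²)·2.8626] / (0.4603·√2.8626)
   = [0.408977 + 0.357361] / 0.778792 = 0.984009
d₂ = d₁ − σ√T = 0.984009 − 0.778792 = 0.205218
N(d₁) = 0.837445,  N(d₂) = 0.581299,  e^(−rT) = 0.947334
E₀ = V₀·N(d₁) − D·e^(−rT)·N(d₂)
   = 367.7810·0.837445 − 244.3278·0.947334·0.581299 = 173.448658

E0=173.4487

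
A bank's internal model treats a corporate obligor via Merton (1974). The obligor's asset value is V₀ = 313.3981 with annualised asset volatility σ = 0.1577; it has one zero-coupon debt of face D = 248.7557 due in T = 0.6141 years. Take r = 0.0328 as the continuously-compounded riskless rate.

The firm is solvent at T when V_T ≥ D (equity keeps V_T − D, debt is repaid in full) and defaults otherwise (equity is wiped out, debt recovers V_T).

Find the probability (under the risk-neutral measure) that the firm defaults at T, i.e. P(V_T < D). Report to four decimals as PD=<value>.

d₁ = [ln(V₀/D) + (r + σ²/2)T] / (σ√T)
   = [ln(313.3981/248.7557) + (0.0328 + 0.5·0.1577²)·0.6141] / (0.1577·√0.6141)
   = [0.231003 + 0.027779] / 0.123581 = 2.094026
d₂ = d₁ − σ√T = 2.094026 − 0.123581 = 1.970445
risk-neutral PD = N(−d₂) = N(-1.970445) = 0.024394

PD=0.0244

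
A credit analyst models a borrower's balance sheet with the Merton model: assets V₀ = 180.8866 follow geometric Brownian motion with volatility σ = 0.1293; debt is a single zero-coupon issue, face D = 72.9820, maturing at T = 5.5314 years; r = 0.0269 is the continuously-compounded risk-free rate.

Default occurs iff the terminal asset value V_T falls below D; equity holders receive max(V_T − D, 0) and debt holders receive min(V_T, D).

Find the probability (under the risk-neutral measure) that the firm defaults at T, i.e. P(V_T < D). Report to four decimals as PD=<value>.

d₁ = [ln(V₀/D) + (r + σ²/2)T] / (σ√T)
   = [ln(180.8866/72.9820) + (0.0269 + 0.5·0.1293²)·5.5314] / (0.1293·√5.5314)
   = [0.907657 + 0.195033] / 0.304100 = 3.626082
d₂ = d₁ − σ√T = 3.626082 − 0.304100 = 3.321982
risk-neutral PD = N(−d₂) = N(-3.321982) = 0.000447

PD=0.0004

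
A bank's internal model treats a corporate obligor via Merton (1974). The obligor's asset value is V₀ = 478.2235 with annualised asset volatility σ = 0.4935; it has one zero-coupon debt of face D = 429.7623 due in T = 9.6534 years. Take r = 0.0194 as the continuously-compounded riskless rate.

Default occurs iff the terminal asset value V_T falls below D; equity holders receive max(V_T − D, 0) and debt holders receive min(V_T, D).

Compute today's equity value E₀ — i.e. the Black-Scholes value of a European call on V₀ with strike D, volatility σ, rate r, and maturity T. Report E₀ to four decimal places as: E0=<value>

E0=296.6999

d₁ = [ln(V₀/D) + (r + σ²/2)T] / (σ√T)
   = [ln(478.2235/429.7623) + (0.0194 + 0.5·0.4935²)·9.6534] / (0.4935·√9.6534)
   = [0.106846 + 1.362781] / 1.533301 = 0.958473
d₂ = d₁ − σ√T = 0.958473 − 1.533301 = -0.574828
N(d₁) = 0.831088,  N(d₂) = 0.282704,  e^(−rT) = 0.829215
E₀ = V₀·N(d₁) − D·e^(−rT)·N(d₂)
   = 478.2235·0.831088 − 429.7623·0.829215·0.282704 = 296.699866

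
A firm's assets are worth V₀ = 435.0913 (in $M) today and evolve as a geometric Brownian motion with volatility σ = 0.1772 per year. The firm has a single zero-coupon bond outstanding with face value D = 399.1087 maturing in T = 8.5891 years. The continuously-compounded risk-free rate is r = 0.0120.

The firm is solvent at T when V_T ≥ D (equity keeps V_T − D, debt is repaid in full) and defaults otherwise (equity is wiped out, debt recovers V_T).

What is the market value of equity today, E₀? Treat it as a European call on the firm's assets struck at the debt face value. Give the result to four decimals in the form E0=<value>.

E0=124.2025

d₁ = [ln(V₀/D) + (r + σ²/2)T] / (σ√T)
   = [ln(435.0913/399.1087) + (0.0120 + 0.5·0.1772²)·8.5891] / (0.1772·√8.5891)
   = [0.086322 + 0.237917] / 0.519323 = 0.624350
d₂ = d₁ − σ√T = 0.624350 − 0.519323 = 0.105027
N(d₁) = 0.733801,  N(d₂) = 0.541823,  e^(−rT) = 0.902065
E₀ = V₀·N(d₁) − D·e^(−rT)·N(d₂)
   = 435.0913·0.733801 − 399.1087·0.902065·0.541823 = 124.202455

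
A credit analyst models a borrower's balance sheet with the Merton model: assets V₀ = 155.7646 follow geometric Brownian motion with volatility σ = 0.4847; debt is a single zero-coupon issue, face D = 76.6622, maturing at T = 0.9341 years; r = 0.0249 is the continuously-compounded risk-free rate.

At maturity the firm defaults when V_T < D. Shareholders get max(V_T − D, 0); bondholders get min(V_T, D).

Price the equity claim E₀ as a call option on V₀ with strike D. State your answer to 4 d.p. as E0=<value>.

d₁ = [ln(V₀/D) + (r + σ²/2)T] / (σ√T)
   = [ln(155.7646/76.6622) + (0.0249 + 0.5·0.4847²)·0.9341] / (0.4847·√0.9341)
   = [0.708937 + 0.132985] / 0.468457 = 1.797224
d₂ = d₁ − σ√T = 1.797224 − 0.468457 = 1.328767
N(d₁) = 0.963850,  N(d₂) = 0.908038,  e^(−rT) = 0.977009
E₀ = V₀·N(d₁) − D·e^(−rT)·N(d₂)
   = 155.7646·0.963850 − 76.6622·0.977009·0.908038 = 82.121977

E0=82.1220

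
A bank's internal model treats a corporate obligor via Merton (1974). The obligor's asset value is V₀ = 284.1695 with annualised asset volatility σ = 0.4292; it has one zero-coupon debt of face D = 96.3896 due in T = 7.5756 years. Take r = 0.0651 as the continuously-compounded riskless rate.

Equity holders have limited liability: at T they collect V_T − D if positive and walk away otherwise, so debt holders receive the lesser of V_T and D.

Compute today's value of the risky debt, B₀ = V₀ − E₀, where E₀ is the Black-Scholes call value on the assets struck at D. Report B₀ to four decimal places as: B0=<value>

B0=53.1165

d₁ = [ln(V₀/D) + (r + σ²/2)T] / (σ√T)
   = [ln(284.1695/96.3896) + (0.0651 + 0.5·0.4292²)·7.5756] / (0.4292·√7.5756)
   = [1.081173 + 1.190932] / 1.181322 = 1.923358
d₂ = d₁ − σ√T = 1.923358 − 1.181322 = 0.742036
N(d₁) = 0.972782,  N(d₂) = 0.770967,  e^(−rT) = 0.610686
E₀ = V₀·N(d₁) − D·e^(−rT)·N(d₂)
   = 284.1695·0.972782 − 96.3896·0.610686·0.770967 = 231.053017
B₀ = V₀ − E₀ = 284.1695 − 231.053017 = 53.116483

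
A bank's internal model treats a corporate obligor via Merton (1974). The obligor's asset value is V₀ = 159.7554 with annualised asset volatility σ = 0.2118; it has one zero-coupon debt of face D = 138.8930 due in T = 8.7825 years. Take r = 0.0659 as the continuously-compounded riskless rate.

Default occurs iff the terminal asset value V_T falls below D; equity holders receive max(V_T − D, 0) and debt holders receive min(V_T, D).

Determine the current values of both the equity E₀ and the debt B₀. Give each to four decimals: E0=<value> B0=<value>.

d₁ = [ln(V₀/D) + (r + σ²/2)T] / (σ√T)
   = [ln(159.7554/138.8930) + (0.0659 + 0.5·0.2118²)·8.7825] / (0.2118·√8.7825)
   = [0.139940 + 0.775755] / 0.627675 = 1.458867
d₂ = d₁ − σ√T = 1.458867 − 0.627675 = 0.831192
N(d₁) = 0.927699,  N(d₂) = 0.797067,  e^(−rT) = 0.560589
E₀ = V₀·N(d₁) − D·e^(−rT)·N(d₂)
   = 159.7554·0.927699 − 138.8930·0.560589·0.797067 = 86.143748
B₀ = V₀ − E₀ = 159.7554 − 86.143748 = 73.611652

E0=86.1437 B0=73.6117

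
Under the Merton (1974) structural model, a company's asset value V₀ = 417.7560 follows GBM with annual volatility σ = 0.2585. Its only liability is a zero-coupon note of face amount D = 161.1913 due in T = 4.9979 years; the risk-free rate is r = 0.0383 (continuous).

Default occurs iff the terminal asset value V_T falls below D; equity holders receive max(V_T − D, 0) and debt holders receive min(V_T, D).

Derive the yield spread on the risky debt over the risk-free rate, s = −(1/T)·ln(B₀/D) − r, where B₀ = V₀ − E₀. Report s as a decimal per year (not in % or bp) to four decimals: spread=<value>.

d₁ = [ln(V₀/D) + (r + σ²/2)T] / (σ√T)
   = [ln(417.7560/161.1913) + (0.0383 + 0.5·0.2585²)·4.9979] / (0.2585·√4.9979)
   = [0.952306 + 0.358405] / 0.577902 = 2.268049
d₂ = d₁ − σ√T = 2.268049 − 0.577902 = 1.690147
N(d₁) = 0.988337,  N(d₂) = 0.954500,  e^(−rT) = 0.825786
E₀ = V₀·N(d₁) − D·e^(−rT)·N(d₂)
   = 417.7560·0.988337 − 161.1913·0.825786·0.954500 = 285.830615
B₀ = V₀ − E₀ = 417.7560 − 285.830615 = 131.925385
spread = −(1/T)·ln(B₀/D) − r = −(1/4.9979)·ln(131.925385/161.1913) − 0.0383 = 0.00178791

spread=0.0018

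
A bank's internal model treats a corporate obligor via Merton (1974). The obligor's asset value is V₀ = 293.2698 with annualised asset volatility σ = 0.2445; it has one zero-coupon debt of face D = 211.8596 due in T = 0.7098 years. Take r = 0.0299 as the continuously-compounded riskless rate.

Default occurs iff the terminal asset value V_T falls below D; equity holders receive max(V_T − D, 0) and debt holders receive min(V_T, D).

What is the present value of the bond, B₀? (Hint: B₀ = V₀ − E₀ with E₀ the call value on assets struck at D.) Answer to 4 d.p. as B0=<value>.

d₁ = [ln(V₀/D) + (r + σ²/2)T] / (σ√T)
   = [ln(293.2698/211.8596) + (0.0299 + 0.5·0.2445²)·0.7098] / (0.2445·√0.7098)
   = [0.325169 + 0.042439] / 0.205990 = 1.784590
d₂ = d₁ − σ√T = 1.784590 − 0.205990 = 1.578599
N(d₁) = 0.962836,  N(d₂) = 0.942786,  e^(−rT) = 0.979001
E₀ = V₀·N(d₁) − D·e^(−rT)·N(d₂)
   = 293.2698·0.962836 − 211.8596·0.979001·0.942786 = 86.826853
B₀ = V₀ − E₀ = 293.2698 − 86.826853 = 206.442947

B0=206.4429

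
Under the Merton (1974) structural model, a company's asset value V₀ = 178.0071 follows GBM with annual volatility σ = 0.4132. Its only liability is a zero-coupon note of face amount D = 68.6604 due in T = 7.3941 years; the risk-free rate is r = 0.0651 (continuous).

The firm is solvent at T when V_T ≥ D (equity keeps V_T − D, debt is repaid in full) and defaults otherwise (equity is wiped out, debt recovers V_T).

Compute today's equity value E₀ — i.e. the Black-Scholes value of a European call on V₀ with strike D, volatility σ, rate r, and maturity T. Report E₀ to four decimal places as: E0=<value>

E0=139.7750

d₁ = [ln(V₀/D) + (r + σ²/2)T] / (σ√T)
   = [ln(178.0071/68.6604) + (0.0651 + 0.5·0.4132²)·7.3941] / (0.4132·√7.3941)
   = [0.952651 + 1.112569] / 1.123577 = 1.838075
d₂ = d₁ − σ√T = 1.838075 − 1.123577 = 0.714498
N(d₁) = 0.966974,  N(d₂) = 0.762540,  e^(−rT) = 0.617945
E₀ = V₀·N(d₁) − D·e^(−rT)·N(d₂)
   = 178.0071·0.966974 − 68.6604·0.617945·0.762540 = 139.774973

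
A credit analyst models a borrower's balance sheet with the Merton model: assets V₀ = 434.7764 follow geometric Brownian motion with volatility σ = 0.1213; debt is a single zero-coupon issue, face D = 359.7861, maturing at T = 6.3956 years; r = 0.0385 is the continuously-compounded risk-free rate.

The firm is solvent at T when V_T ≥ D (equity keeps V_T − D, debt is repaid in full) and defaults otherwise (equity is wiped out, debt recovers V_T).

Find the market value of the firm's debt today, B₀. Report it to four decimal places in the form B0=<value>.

d₁ = [ln(V₀/D) + (r + σ²/2)T] / (σ√T)
   = [ln(434.7764/359.7861) + (0.0385 + 0.5·0.1213²)·6.3956] / (0.1213·√6.3956)
   = [0.189322 + 0.293282] / 0.306762 = 1.573221
d₂ = d₁ − σ√T = 1.573221 − 0.306762 = 1.266459
N(d₁) = 0.942166,  N(d₂) = 0.897326,  e^(−rT) = 0.781742
E₀ = V₀·N(d₁) − D·e^(−rT)·N(d₂)
   = 434.7764·0.942166 − 359.7861·0.781742·0.897326 = 157.249921
B₀ = V₀ − E₀ = 434.7764 − 157.249921 = 277.526479

B0=277.5265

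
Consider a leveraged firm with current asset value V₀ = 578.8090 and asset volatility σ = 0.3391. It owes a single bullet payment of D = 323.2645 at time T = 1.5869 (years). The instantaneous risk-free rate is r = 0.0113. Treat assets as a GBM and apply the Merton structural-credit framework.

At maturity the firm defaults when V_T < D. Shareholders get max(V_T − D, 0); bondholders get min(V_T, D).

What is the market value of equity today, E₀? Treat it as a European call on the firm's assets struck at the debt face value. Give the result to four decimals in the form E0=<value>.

E0=267.8159

d₁ = [ln(V₀/D) + (r + σ²/2)T] / (σ√T)
   = [ln(578.8090/323.2645) + (0.0113 + 0.5·0.3391²)·1.5869] / (0.3391·√1.5869)
   = [0.582502 + 0.109170] / 0.427172 = 1.619188
d₂ = d₁ − σ√T = 1.619188 − 0.427172 = 1.192016
N(d₁) = 0.947297,  N(d₂) = 0.883373,  e^(−rT) = 0.982228
E₀ = V₀·N(d₁) − D·e^(−rT)·N(d₂)
   = 578.8090·0.947297 − 323.2645·0.982228·0.883373 = 267.815873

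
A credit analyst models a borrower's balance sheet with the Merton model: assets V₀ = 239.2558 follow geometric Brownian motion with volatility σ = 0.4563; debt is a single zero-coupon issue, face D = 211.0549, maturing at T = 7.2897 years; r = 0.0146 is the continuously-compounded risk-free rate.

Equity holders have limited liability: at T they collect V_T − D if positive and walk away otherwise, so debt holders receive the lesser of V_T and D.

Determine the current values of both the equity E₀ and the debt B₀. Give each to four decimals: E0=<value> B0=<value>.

E0=125.4068 B0=113.8490

d₁ = [ln(V₀/D) + (r + σ²/2)T] / (σ√T)
   = [ln(239.2558/211.0549) + (0.0146 + 0.5·0.4563²)·7.2897] / (0.4563·√7.2897)
   = [0.125415 + 0.865323] / 1.231985 = 0.804180
d₂ = d₁ − σ√T = 0.804180 − 1.231985 = -0.427804
N(d₁) = 0.789354,  N(d₂) = 0.334397,  e^(−rT) = 0.899038
E₀ = V₀·N(d₁) − D·e^(−rT)·N(d₂)
   = 239.2558·0.789354 − 211.0549·0.899038·0.334397 = 125.406820
B₀ = V₀ − E₀ = 239.2558 − 125.406820 = 113.848980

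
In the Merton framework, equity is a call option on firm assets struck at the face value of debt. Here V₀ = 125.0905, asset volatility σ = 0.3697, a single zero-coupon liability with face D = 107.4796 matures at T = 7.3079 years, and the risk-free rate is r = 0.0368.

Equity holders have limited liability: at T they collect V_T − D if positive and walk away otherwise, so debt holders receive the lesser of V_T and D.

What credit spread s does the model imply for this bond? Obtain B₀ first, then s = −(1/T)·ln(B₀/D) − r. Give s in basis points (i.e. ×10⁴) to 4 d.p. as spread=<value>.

d₁ = [ln(V₀/D) + (r + σ²/2)T] / (σ√T)
   = [ln(125.0905/107.4796) + (0.0368 + 0.5·0.3697²)·7.3079] / (0.3697·√7.3079)
   = [0.151736 + 0.768346] / 0.999415 = 0.920621
d₂ = d₁ − σ√T = 0.920621 − 0.999415 = -0.078794
N(d₁) = 0.821376,  N(d₂) = 0.468598,  e^(−rT) = 0.764196
E₀ = V₀·N(d₁) − D·e^(−rT)·N(d₂)
   = 125.0905·0.821376 − 107.4796·0.764196·0.468598 = 64.257754
B₀ = V₀ − E₀ = 125.0905 − 64.257754 = 60.832746
spread = −(1/T)·ln(B₀/D) − r = −(1/7.3079)·ln(60.832746/107.4796) − 0.0368 = 0.04108459
in basis points: 0.04108459 × 10⁴ = 410.8459 bp

spread=410.8459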